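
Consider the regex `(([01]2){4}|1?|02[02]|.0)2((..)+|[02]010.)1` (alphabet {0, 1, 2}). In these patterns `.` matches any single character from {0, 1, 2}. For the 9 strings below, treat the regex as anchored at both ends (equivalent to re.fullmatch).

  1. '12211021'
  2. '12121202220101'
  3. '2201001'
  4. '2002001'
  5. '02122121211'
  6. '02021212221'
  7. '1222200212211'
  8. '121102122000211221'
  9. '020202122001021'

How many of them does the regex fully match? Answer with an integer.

1. '12211021' → no match
2 → match
3. '2201001' → match
4. '2002001' → no match
5. '02122121211' → no match
6. '02021212221' → match
7 → match
8 → no match
9 → match
Total matched: 5

5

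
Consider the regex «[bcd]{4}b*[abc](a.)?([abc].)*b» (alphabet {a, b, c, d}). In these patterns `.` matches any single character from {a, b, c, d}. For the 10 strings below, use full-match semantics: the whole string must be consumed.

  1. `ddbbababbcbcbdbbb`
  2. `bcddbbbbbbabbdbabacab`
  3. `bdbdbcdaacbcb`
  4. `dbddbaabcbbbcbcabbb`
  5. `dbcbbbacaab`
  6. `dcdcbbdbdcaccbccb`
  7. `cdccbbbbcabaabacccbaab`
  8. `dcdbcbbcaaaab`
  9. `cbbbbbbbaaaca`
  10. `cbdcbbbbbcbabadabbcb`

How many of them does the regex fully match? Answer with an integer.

5

1 → no match
2 → match
3 → no match
4 → match
5 → match
6 → no match
7 → match
8 → no match
9 → no match — must end with `b`
10 → match
Total matched: 5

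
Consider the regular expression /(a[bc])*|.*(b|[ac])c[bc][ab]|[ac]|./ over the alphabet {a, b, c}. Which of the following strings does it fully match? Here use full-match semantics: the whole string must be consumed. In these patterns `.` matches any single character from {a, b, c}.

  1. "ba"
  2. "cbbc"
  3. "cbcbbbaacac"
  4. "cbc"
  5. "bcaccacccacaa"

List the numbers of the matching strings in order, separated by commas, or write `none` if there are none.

1 → no match
2 → no match
3 → no match
4 → no match
5 → no match

none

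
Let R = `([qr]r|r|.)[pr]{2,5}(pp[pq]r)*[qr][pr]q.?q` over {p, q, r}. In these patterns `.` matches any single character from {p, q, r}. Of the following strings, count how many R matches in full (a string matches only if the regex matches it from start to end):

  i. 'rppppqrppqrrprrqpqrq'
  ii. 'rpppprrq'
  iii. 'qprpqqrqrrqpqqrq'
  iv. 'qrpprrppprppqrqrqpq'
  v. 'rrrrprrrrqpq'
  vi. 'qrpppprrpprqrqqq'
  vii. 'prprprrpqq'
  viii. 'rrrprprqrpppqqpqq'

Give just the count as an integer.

i → no match
ii → no match
iii → no match
iv → match
v → match
vi → no match
vii → match
viii → no match
Total matched: 3

3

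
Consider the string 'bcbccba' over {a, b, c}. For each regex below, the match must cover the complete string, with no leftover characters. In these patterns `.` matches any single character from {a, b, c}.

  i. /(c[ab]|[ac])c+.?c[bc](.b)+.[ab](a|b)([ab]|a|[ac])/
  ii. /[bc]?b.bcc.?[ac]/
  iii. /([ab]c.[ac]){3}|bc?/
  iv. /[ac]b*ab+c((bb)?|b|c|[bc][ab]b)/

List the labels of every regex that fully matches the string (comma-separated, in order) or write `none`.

ii

i → no match
ii → match
iii → no match
iv → no match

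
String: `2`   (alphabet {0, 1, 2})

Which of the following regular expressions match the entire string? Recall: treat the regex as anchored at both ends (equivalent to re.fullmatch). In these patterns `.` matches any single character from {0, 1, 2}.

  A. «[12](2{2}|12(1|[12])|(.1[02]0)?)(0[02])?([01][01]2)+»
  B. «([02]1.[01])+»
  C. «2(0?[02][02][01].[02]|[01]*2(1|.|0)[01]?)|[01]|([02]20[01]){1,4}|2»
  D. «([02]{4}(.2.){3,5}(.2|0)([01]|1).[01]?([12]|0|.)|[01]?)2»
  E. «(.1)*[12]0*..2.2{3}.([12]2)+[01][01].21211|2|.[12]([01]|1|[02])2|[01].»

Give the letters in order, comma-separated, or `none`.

C, D, E

A → no match
B → no match
C → match
D → match
E → match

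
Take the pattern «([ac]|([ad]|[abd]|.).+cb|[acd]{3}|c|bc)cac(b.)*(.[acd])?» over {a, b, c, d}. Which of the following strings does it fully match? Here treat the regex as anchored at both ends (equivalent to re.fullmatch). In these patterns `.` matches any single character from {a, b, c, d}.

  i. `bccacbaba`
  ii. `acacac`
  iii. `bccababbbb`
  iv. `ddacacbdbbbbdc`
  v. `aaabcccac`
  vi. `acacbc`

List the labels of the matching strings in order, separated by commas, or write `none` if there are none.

i → match
ii → match
iii → no match
iv → match
v → no match
vi → match

i, ii, iv, vi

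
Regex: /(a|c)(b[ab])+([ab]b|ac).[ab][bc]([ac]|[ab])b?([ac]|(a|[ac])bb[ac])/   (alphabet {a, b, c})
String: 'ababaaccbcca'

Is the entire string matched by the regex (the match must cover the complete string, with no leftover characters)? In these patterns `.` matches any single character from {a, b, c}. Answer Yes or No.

Yes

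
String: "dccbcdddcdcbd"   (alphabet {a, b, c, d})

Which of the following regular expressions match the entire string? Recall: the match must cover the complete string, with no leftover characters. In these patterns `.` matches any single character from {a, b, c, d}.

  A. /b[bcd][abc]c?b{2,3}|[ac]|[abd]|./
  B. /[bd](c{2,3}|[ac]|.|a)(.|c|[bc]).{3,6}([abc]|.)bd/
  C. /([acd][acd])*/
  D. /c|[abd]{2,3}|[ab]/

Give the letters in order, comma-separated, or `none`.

B

A → no match
B → match
C → no match
D → no match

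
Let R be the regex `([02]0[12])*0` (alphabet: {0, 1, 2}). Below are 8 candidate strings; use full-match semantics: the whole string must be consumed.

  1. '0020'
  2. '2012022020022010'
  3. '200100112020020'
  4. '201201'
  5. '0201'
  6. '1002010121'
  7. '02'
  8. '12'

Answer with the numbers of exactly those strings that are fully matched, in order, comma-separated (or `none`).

1 → match
2 → match
3 → no match
4 → no match — must end with '0'
5 → no match — must end with '0'
6 → no match — must end with '0'
7 → no match — must end with '0'
8 → no match — must end with '0'

1, 2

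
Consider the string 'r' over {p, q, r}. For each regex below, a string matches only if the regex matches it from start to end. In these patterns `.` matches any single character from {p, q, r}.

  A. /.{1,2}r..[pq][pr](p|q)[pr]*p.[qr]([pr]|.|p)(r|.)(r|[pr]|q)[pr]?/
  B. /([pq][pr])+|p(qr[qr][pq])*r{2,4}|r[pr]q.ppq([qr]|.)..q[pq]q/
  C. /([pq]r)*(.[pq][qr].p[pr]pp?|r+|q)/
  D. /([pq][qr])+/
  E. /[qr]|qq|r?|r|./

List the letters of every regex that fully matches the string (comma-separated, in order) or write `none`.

A → no match
B → no match
C → match
D → no match
E → match

C, E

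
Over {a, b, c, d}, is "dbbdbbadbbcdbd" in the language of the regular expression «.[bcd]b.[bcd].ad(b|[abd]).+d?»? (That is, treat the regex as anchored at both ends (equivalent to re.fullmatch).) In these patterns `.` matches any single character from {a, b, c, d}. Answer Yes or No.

Yes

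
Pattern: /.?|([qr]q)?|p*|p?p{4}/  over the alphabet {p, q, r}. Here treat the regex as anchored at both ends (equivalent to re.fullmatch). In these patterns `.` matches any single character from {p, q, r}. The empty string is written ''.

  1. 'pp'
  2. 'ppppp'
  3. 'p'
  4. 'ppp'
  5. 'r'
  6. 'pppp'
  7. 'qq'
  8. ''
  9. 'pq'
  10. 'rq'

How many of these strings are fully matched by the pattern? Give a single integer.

9

1 → match
2 → match
3 → match
4 → match
5 → match
6 → match
7 → match
8 → match
9 → no match
10 → match
Total matched: 9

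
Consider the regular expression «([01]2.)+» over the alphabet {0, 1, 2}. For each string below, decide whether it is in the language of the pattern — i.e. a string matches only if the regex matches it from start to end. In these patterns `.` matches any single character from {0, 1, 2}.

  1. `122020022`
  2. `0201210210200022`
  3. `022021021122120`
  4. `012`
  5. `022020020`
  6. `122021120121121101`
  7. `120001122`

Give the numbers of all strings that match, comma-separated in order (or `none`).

1. `122020022` → match
2 → no match
3 → match
4. `012` → no match
5. `022020020` → match
6 → no match
7. `120001122` → no match

1, 3, 5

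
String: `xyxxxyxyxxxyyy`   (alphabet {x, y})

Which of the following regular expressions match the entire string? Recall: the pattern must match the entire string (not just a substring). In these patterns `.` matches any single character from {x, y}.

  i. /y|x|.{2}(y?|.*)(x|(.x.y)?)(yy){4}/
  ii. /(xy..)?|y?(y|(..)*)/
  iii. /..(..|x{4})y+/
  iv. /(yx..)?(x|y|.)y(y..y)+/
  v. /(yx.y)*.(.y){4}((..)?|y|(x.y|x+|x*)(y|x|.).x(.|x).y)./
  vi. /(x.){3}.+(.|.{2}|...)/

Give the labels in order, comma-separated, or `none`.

i → no match
ii → match
iii → no match
iv → no match
v → no match
vi → match

ii, vi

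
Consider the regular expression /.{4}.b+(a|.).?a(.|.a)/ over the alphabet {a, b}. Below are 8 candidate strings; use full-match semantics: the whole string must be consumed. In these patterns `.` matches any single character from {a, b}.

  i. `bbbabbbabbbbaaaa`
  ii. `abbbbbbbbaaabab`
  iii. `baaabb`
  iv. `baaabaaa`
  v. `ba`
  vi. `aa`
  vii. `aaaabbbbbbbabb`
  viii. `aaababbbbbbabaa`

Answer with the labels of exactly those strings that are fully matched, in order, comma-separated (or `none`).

i → no match
ii → no match
iii. `baaabb` → no match
iv. `baaabaaa` → no match
v. `ba` → no match
vi. `aa` → no match
vii → no match
viii → match

viii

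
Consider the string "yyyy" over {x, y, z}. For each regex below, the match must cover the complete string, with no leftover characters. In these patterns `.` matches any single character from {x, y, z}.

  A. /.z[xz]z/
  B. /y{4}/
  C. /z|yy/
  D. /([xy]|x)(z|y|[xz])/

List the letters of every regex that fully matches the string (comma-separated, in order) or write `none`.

A → no match — must end with "z"
B → match
C → no match
D → no match

B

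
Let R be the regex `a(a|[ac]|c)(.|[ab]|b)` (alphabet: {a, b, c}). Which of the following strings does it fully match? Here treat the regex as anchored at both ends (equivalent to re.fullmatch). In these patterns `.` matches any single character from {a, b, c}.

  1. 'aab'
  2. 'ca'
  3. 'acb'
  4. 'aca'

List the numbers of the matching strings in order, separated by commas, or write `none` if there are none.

1, 3, 4

1. 'aab' → match
2. 'ca' → no match — must start with 'a'
3. 'acb' → match
4. 'aca' → match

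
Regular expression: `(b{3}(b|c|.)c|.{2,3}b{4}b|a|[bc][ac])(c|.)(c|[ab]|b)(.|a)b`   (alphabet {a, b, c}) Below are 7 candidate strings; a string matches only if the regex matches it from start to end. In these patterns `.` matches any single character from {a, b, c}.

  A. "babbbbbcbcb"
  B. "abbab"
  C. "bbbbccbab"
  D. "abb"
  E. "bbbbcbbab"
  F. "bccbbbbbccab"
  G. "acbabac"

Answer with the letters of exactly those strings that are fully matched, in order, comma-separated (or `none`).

A, B, C, E, F

A → match
B → match
C → match
D → no match
E → match
F → match
G → no match — must end with "b"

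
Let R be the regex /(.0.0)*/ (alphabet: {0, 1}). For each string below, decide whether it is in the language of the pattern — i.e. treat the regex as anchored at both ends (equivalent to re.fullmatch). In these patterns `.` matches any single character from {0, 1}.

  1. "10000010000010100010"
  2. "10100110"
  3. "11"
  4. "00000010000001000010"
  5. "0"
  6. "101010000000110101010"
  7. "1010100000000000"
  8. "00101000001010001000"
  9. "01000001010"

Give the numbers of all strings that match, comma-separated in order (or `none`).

1 → match
2 → no match
3 → no match
4 → no match
5 → no match
6 → no match
7 → match
8 → match
9 → no match

1, 7, 8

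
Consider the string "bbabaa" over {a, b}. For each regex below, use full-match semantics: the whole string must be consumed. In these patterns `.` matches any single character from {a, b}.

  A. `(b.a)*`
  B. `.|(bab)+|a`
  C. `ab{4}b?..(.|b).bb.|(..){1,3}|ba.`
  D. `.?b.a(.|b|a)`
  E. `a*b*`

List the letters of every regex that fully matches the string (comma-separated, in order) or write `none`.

A, C

A → match
B → no match
C → match
D → no match
E → no match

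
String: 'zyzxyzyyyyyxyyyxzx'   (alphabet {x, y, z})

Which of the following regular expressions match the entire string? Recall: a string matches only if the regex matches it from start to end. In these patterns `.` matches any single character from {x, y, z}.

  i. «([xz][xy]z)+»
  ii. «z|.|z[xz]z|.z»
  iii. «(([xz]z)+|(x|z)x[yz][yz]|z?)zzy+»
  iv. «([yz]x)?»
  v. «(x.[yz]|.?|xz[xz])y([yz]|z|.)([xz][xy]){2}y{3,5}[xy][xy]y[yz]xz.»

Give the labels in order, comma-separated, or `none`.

v

i → no match — must end with 'z'
ii → no match
iii → no match — must end with 'y'
iv → no match
v → match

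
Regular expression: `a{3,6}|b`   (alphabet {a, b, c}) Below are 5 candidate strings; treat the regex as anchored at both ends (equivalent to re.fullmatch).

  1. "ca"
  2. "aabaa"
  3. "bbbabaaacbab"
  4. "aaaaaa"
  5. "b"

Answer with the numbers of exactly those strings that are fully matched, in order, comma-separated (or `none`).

4, 5

1 → no match
2 → no match
3 → no match
4 → match
5 → match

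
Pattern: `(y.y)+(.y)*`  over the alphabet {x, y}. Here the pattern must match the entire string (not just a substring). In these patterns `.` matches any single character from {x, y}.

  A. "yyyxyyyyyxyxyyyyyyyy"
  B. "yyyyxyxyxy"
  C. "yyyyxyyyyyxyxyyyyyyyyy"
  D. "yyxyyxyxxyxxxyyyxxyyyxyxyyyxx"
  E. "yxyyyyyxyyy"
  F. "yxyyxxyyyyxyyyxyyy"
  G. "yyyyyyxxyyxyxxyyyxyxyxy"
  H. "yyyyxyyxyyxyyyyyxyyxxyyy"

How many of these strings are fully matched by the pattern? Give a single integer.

A → no match
B → match
C → match
D → no match
E → match
F → no match
G → no match
H → no match
Total matched: 3

3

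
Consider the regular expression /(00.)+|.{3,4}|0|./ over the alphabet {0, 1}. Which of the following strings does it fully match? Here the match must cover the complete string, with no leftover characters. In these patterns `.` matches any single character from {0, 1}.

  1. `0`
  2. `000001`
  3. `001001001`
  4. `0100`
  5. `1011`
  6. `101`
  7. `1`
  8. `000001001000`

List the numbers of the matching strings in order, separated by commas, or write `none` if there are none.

1 → match
2 → match
3 → match
4 → match
5 → match
6 → match
7 → match
8 → match

1, 2, 3, 4, 5, 6, 7, 8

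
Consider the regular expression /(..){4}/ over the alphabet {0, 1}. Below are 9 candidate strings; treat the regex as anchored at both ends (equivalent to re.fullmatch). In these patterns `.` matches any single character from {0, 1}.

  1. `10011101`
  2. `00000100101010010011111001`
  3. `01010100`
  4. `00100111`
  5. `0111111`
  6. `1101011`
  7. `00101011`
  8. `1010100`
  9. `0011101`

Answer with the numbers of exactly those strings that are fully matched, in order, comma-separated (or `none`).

1. `10011101` → match
2 → no match
3. `01010100` → match
4. `00100111` → match
5. `0111111` → no match
6. `1101011` → no match
7. `00101011` → match
8. `1010100` → no match
9. `0011101` → no match

1, 3, 4, 7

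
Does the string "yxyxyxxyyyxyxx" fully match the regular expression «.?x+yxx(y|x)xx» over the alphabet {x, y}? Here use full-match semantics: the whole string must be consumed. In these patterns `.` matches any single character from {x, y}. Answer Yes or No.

No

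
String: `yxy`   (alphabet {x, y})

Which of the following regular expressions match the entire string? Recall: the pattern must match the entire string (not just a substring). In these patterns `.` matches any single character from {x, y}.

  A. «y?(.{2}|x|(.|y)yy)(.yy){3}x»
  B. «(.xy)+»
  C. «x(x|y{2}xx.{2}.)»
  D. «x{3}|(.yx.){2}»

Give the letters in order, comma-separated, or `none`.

A → no match — must end with `yyx`
B → match
C → no match — must start with `x`
D → no match

B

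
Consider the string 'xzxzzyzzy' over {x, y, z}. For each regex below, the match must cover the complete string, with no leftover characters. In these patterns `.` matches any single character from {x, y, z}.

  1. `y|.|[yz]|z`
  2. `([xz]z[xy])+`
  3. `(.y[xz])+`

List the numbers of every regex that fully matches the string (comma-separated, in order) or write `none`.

2

1 → no match
2 → match
3 → no match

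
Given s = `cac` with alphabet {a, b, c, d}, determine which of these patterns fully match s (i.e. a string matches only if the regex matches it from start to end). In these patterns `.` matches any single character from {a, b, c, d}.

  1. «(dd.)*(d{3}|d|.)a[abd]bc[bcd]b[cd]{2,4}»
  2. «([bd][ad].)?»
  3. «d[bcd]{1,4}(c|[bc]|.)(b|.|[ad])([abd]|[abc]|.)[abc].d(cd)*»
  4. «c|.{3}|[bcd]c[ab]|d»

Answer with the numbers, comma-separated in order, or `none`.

4

1 → no match
2 → no match
3 → no match — must start with `d`
4 → match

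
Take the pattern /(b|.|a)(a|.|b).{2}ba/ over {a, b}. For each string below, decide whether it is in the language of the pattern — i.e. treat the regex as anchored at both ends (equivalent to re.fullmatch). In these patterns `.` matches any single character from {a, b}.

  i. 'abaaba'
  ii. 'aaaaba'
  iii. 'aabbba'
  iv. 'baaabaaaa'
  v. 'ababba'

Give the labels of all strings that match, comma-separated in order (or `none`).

i → match
ii → match
iii → match
iv → no match — must end with 'ba'
v → match

i, ii, iii, v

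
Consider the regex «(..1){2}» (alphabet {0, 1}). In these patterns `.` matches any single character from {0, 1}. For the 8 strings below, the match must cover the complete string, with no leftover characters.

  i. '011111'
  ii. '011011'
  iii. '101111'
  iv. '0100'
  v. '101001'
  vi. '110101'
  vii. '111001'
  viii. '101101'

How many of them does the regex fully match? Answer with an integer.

i → match
ii → match
iii → match
iv → no match — must end with '1'
v → match
vi → no match
vii → match
viii → match
Total matched: 6

6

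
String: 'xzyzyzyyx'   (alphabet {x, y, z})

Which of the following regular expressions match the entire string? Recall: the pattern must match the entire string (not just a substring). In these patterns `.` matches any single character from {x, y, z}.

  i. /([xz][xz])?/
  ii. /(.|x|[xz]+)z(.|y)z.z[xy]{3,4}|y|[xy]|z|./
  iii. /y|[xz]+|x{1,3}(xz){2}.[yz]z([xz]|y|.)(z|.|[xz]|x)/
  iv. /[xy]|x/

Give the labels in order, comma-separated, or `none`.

ii

i → no match
ii → match
iii → no match
iv → no match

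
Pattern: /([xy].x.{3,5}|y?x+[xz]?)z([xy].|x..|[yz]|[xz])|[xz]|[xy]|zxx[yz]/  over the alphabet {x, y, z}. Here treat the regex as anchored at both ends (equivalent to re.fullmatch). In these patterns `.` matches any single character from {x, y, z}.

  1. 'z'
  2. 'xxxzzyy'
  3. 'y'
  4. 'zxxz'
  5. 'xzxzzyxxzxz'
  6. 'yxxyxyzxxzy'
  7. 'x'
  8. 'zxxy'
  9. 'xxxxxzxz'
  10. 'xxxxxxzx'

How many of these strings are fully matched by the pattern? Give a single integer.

9

1. 'z' → match
2. 'xxxzzyy' → match
3. 'y' → match
4. 'zxxz' → match
5. 'xzxzzyxxzxz' → match
6. 'yxxyxyzxxzy' → no match
7. 'x' → match
8. 'zxxy' → match
9. 'xxxxxzxz' → match
10. 'xxxxxxzx' → match
Total matched: 9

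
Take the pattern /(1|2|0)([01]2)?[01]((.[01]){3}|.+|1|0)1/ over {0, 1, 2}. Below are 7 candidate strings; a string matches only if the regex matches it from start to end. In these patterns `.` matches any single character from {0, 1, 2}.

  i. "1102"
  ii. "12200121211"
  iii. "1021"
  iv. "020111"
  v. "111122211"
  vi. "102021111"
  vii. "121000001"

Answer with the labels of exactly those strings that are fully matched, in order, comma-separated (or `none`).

iii, v, vi

i. "1102" → no match — must end with "1"
ii. "12200121211" → no match
iii. "1021" → match
iv. "020111" → no match
v. "111122211" → match
vi. "102021111" → match
vii. "121000001" → no match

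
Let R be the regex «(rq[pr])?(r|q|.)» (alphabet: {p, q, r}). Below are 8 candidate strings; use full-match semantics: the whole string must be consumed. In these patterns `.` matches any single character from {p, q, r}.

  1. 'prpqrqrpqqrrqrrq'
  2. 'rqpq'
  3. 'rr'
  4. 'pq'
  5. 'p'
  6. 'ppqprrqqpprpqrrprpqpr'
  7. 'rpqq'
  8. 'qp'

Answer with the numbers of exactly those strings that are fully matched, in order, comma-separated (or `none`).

1 → no match
2 → match
3 → no match
4 → no match
5 → match
6 → no match
7 → no match
8 → no match

2, 5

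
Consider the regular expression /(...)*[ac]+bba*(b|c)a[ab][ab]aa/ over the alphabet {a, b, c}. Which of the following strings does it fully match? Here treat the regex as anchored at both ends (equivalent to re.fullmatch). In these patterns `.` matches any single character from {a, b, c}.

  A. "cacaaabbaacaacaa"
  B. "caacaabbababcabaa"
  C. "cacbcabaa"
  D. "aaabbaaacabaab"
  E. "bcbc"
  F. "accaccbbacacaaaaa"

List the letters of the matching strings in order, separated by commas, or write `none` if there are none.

A → no match
B → no match
C. "cacbcabaa" → no match
D → no match — must end with "aa"
E. "bcbc" → no match — must end with "aa"
F → no match

none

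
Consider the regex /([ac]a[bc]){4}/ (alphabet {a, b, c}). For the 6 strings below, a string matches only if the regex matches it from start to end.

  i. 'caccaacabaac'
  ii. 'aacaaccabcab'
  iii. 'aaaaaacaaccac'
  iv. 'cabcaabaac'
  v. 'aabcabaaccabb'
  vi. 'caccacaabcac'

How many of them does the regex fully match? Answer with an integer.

i → no match
ii → match
iii → no match
iv → no match
v → no match
vi → match
Total matched: 2

2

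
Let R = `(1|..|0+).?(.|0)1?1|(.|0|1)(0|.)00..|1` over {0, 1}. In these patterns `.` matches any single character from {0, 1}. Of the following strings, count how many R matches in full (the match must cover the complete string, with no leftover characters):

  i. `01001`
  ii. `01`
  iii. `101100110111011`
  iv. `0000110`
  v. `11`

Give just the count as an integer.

i → match
ii → no match
iii → no match
iv → no match
v → no match
Total matched: 1

1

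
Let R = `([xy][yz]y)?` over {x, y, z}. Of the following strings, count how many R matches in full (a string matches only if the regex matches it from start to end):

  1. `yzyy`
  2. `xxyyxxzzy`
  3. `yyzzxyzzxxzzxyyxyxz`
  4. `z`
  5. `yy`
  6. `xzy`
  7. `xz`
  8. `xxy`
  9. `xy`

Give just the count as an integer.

1

1 → no match
2 → no match
3 → no match
4 → no match
5 → no match
6 → match
7 → no match
8 → no match
9 → no match
Total matched: 1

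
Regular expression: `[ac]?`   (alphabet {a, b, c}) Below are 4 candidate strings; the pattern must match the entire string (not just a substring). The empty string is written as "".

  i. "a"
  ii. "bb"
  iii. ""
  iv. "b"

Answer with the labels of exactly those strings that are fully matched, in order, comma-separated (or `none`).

i, iii

i → match
ii → no match
iii → match
iv → no match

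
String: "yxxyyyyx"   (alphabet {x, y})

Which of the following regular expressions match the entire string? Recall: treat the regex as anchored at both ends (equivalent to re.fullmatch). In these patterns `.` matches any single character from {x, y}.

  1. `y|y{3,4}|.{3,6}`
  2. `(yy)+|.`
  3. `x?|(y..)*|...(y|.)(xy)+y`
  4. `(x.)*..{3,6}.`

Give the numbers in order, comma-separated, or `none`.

4

1 → no match
2 → no match
3 → no match
4 → match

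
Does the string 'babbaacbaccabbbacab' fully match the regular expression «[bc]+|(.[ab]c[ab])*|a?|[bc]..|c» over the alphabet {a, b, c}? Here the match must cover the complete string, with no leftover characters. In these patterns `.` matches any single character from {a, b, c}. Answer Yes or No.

No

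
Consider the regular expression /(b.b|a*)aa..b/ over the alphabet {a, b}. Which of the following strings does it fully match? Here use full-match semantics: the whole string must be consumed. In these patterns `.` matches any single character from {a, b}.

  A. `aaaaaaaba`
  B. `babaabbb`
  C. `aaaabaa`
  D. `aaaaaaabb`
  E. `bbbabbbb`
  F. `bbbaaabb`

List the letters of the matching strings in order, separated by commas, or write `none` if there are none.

B, D, F

A → no match — must end with `b`
B → match
C → no match — must end with `b`
D → match
E → no match
F → match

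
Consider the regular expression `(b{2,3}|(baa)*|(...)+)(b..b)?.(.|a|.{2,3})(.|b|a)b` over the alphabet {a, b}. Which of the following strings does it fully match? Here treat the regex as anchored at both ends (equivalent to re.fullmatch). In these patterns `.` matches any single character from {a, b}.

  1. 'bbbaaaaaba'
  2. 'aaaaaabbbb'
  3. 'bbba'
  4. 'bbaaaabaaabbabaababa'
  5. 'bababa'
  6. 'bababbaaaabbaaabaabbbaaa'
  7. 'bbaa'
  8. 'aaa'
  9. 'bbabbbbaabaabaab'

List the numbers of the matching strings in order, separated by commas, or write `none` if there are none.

2, 9

1 → no match — must end with 'b'
2 → match
3 → no match — must end with 'b'
4 → no match — must end with 'b'
5 → no match — must end with 'b'
6 → no match — must end with 'b'
7 → no match — must end with 'b'
8 → no match — must end with 'b'
9 → match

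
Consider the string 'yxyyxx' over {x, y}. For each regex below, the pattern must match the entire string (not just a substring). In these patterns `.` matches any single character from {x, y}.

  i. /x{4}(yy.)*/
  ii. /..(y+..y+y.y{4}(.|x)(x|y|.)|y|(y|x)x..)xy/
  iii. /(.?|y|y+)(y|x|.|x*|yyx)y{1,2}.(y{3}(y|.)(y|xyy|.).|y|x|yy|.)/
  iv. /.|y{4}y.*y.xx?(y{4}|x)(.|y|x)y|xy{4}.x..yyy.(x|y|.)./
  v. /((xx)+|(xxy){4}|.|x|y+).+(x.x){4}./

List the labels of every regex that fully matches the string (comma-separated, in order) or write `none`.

iii

i → no match — must start with 'x'
ii → no match — must end with 'xy'
iii → match
iv → no match
v → no match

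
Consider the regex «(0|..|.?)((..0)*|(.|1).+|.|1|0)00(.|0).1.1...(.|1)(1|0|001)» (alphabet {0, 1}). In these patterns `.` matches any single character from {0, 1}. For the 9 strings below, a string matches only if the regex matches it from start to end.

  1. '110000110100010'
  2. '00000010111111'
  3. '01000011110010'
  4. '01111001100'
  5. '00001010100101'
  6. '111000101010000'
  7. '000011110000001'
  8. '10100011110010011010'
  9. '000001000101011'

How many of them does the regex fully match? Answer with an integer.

5

1 → match
2 → match
3 → match
4. '01111001100' → no match
5 → match
6 → no match
7 → match
8 → no match
9 → no match
Total matched: 5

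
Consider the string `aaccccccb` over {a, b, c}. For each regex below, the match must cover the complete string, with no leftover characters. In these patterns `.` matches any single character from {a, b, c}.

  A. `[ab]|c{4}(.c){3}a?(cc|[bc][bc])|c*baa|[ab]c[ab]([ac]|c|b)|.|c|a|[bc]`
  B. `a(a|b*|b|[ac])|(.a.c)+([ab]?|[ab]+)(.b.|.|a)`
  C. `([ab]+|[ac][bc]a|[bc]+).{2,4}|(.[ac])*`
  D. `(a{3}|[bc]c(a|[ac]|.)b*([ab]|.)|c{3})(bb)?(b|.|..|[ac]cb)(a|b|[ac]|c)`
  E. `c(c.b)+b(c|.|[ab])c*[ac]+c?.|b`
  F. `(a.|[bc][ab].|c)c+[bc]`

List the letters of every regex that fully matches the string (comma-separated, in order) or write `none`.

F

A → no match
B → no match
C → no match
D → no match
E → no match
F → match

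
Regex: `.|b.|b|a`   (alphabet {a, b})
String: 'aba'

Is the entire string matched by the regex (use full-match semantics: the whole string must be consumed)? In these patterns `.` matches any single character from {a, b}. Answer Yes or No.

No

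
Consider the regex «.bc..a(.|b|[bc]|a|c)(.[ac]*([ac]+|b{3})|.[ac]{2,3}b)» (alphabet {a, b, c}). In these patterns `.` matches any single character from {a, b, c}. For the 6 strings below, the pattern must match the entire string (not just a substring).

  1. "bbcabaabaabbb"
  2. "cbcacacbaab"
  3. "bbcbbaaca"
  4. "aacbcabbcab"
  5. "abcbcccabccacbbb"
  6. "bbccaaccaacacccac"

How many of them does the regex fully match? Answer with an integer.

4

1 → match
2. "cbcacacbaab" → match
3. "bbcbbaaca" → match
4. "aacbcabbcab" → no match
5 → no match
6 → match
Total matched: 4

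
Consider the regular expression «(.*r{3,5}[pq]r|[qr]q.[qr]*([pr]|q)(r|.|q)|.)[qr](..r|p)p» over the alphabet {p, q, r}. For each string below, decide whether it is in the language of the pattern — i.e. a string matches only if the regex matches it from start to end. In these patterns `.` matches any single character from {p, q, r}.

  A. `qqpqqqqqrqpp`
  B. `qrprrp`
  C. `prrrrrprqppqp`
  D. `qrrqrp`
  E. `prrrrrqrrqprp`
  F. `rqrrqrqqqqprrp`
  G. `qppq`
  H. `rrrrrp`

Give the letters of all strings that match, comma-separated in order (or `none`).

A → match
B → match
C → no match
D → match
E → match
F → match
G → no match — must end with `p`
H → match

A, B, D, E, F, H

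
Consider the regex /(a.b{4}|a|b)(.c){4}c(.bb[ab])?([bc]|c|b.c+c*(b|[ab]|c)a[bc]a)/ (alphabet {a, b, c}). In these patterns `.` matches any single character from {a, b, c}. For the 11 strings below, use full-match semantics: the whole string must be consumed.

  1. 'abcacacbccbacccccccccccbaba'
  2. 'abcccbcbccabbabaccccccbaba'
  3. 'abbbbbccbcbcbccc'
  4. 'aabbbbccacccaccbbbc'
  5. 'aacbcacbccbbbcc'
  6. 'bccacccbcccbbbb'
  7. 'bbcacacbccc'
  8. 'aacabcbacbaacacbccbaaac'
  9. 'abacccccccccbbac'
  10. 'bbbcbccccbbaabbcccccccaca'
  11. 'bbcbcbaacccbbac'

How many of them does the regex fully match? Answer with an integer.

1 → match
2 → match
3 → match
4 → no match
5 → no match
6 → match
7 → match
8 → no match
9 → no match
10 → no match
11 → no match
Total matched: 5

5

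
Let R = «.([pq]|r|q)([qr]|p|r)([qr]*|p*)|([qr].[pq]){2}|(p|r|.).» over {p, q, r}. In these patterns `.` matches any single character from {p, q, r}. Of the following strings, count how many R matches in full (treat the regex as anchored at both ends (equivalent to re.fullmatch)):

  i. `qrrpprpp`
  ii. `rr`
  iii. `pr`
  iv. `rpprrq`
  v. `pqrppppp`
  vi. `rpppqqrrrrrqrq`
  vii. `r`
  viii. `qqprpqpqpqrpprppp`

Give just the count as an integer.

4

i → no match
ii → match
iii → match
iv → match
v → match
vi → no match
vii → no match
viii → no match
Total matched: 4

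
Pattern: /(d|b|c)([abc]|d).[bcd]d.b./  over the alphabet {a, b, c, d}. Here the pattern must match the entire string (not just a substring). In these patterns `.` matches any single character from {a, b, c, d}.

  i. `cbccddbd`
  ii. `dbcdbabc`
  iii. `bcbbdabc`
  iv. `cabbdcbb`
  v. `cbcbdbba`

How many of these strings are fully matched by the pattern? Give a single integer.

4

i → match
ii → no match
iii → match
iv → match
v → match
Total matched: 4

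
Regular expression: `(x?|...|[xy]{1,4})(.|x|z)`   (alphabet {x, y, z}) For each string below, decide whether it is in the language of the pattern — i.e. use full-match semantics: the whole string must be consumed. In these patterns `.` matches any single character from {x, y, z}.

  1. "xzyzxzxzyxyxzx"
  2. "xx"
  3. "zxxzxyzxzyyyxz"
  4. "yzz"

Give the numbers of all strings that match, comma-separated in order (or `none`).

1 → no match
2 → match
3 → no match
4 → no match

2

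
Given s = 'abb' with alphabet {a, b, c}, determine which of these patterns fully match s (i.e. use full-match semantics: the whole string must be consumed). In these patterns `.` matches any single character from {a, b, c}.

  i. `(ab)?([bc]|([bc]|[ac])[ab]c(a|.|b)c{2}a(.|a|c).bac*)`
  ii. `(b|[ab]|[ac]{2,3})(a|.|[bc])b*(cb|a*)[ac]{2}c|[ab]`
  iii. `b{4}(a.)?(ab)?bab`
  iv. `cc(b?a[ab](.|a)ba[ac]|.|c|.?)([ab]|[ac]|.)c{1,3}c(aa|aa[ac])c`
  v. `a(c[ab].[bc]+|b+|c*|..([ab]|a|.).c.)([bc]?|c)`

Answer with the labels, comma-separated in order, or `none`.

i → match
ii → no match
iii → no match — must start with 'b'
iv → no match — must start with 'cc'
v → match

i, v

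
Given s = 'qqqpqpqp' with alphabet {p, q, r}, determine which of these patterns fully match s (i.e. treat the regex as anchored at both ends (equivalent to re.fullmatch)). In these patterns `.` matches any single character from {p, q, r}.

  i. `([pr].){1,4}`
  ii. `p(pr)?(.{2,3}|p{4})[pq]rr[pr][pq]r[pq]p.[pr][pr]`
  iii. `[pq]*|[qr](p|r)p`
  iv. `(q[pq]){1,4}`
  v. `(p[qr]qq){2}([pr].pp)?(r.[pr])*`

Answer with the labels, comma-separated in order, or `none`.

iii, iv

i → no match
ii → no match — must start with 'p'
iii → match
iv → match
v → no match — must start with 'p'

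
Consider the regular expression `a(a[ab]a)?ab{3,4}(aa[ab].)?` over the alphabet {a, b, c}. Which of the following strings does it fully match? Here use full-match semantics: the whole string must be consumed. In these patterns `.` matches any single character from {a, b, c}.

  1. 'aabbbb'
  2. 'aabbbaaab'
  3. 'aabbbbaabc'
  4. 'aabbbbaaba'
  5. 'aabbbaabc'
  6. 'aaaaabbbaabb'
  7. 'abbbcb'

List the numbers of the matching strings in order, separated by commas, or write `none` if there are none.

1 → match
2 → match
3 → match
4 → match
5 → match
6 → match
7 → no match

1, 2, 3, 4, 5, 6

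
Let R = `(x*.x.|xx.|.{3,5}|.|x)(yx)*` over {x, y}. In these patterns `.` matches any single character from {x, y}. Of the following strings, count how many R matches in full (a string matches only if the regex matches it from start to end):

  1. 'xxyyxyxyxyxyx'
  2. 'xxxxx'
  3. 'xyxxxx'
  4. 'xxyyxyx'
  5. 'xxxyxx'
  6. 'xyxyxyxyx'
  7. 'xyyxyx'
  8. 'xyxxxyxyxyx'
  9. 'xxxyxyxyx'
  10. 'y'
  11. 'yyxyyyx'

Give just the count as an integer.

1 → match
2. 'xxxxx' → match
3. 'xyxxxx' → no match
4. 'xxyyxyx' → match
5. 'xxxyxx' → match
6. 'xyxyxyxyx' → match
7. 'xyyxyx' → match
8. 'xyxxxyxyxyx' → match
9. 'xxxyxyxyx' → match
10. 'y' → match
11. 'yyxyyyx' → match
Total matched: 10

10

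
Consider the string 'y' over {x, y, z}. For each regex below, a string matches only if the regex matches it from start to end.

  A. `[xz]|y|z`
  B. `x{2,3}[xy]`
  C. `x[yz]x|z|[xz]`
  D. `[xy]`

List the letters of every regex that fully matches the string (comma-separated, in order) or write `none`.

A, D

A → match
B → no match — must start with 'x'
C → no match
D → match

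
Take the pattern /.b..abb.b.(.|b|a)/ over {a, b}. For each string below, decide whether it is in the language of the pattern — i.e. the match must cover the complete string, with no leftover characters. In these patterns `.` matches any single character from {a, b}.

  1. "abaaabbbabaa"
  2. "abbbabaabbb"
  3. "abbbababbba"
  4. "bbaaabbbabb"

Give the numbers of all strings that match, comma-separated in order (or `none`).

none

1 → no match
2 → no match
3 → no match
4 → no match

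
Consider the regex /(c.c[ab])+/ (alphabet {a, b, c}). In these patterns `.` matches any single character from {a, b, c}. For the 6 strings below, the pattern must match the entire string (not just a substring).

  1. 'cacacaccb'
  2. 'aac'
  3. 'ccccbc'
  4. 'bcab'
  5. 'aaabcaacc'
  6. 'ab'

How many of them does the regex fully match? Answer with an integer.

0

1 → no match
2 → no match — must start with 'c'
3 → no match
4 → no match — must start with 'c'
5 → no match — must start with 'c'
6 → no match — must start with 'c'
Total matched: 0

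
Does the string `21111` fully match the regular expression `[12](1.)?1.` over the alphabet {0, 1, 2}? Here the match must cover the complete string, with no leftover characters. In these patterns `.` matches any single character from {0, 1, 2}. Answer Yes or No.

Yes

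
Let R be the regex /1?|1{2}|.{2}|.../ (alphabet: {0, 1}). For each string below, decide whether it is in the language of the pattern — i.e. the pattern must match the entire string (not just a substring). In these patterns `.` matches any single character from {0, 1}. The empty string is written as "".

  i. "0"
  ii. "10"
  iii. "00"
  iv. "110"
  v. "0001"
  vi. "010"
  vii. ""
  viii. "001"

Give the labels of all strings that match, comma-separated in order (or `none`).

ii, iii, iv, vi, vii, viii

i → no match
ii → match
iii → match
iv → match
v → no match
vi → match
vii → match
viii → match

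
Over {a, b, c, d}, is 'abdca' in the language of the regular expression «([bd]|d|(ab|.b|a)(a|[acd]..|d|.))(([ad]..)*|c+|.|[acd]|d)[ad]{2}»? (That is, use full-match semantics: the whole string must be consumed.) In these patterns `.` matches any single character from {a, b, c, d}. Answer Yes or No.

No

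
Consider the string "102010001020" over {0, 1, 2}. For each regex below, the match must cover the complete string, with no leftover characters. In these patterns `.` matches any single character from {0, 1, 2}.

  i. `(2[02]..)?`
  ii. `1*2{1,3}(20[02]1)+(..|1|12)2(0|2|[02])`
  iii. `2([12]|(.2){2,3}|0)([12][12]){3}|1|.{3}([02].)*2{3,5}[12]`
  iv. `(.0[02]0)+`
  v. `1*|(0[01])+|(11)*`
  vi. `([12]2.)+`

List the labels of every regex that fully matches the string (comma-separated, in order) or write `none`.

iv

i → no match
ii → no match
iii → no match
iv → match
v → no match
vi → no match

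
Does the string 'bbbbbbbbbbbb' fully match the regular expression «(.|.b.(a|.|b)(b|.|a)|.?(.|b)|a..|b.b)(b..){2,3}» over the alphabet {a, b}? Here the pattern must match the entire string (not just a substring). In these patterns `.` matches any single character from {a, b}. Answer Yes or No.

Yes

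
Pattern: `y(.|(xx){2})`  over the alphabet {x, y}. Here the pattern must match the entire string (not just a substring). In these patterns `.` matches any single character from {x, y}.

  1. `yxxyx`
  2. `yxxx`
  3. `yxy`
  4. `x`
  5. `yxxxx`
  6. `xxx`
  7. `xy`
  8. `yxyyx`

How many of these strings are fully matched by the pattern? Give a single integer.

1

1 → no match
2 → no match
3 → no match
4 → no match — must start with `y`
5 → match
6 → no match — must start with `y`
7 → no match — must start with `y`
8 → no match
Total matched: 1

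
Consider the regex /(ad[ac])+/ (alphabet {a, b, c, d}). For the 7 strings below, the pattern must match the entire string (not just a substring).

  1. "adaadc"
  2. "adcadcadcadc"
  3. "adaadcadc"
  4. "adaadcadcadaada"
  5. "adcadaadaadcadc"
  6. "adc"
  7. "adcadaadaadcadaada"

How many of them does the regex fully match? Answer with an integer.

7

1. "adaadc" → match
2. "adcadcadcadc" → match
3. "adaadcadc" → match
4 → match
5 → match
6. "adc" → match
7 → match
Total matched: 7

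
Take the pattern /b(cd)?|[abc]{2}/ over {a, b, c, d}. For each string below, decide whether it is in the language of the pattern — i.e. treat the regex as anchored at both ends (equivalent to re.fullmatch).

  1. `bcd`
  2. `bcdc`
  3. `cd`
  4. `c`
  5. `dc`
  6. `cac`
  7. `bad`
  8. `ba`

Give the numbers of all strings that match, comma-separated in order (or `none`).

1 → match
2 → no match
3 → no match
4 → no match
5 → no match
6 → no match
7 → no match
8 → match

1, 8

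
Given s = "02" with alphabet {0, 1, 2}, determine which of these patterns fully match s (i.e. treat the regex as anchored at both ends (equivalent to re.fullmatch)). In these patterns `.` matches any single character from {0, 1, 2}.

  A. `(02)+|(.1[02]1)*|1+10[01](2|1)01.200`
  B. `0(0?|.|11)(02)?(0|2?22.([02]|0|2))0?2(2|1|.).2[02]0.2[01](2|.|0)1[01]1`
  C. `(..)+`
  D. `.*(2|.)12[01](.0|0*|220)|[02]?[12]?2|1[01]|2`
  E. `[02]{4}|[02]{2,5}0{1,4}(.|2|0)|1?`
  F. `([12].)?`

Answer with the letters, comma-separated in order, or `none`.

A → match
B → no match — must end with "1"
C → match
D → match
E → no match
F → no match

A, C, D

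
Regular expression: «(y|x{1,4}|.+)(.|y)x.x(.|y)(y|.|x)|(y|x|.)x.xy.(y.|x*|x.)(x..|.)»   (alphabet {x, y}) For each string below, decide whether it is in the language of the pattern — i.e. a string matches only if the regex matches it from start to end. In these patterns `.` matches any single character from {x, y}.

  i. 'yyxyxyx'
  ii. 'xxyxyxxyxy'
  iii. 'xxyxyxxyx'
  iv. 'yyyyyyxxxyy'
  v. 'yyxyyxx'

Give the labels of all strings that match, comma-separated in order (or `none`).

i → match
ii → no match
iii → match
iv → match
v → no match

i, iii, iv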